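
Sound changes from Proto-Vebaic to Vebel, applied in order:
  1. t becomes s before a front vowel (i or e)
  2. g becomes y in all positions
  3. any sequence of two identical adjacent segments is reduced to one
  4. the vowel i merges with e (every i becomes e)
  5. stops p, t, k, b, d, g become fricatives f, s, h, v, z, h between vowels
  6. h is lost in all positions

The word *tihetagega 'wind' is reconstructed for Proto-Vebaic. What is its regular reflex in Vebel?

seesayeya

Vebel: *tihetagega
  tihetagega → sihetagega   [palatalisation]
  sihetagega → sihetayeya   [unconditioned shift]
  sihetayeya (rule 3 does not apply)
  sihetayeya → sehetayeya   [vowel merger]
  sehetayeya → sehesayeya   [intervocalic lenition]
  sehesayeya → seesayeya   [h-loss]
  giving Vebel seesayeya.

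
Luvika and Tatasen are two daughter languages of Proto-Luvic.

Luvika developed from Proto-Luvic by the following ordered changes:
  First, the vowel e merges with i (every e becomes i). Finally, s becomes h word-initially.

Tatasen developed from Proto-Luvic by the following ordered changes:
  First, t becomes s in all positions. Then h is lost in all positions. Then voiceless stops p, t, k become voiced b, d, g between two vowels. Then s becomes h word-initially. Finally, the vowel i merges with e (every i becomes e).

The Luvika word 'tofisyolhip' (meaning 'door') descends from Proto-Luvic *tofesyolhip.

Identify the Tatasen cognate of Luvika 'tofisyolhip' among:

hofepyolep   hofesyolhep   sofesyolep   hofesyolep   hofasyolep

Tatasen: start from *tofesyolhip.
  rule 1 (unconditioned shift): tofesyolhip → sofesyolhip
  rule 2 (h-loss): sofesyolhip → sofesyolip
  rule 3: no change — sofesyolip
  rule 4 (debuccalisation): sofesyolip → hofesyolip
  rule 5 (vowel merger): hofesyolip → hofesyolep
  ⇒ Tatasen hofesyolep

hofesyolep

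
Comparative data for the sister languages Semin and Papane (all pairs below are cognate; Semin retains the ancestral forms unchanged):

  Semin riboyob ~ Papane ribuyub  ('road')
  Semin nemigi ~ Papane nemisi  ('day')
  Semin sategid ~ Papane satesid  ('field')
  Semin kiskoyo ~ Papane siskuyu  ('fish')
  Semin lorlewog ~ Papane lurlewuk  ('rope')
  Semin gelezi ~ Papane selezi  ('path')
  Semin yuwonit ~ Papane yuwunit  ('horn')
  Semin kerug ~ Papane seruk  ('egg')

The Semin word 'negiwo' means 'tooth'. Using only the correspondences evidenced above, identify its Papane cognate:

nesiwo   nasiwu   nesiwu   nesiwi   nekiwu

nemigi ~ nemisi, sategid ~ satesid — Semin g corresponds to Papane s between vowels (before a front vowel).
kiskoyo ~ siskuyu — Semin o corresponds to Papane u word-finally.
Applying these to Semin 'negiwo':
  negiwo → nesiwo   (g→s between vowels (before a front vowel))
  nesiwo → nesiwu   (o→u word-finally)
So the Papane cognate is 'nesiwu'.

nesiwu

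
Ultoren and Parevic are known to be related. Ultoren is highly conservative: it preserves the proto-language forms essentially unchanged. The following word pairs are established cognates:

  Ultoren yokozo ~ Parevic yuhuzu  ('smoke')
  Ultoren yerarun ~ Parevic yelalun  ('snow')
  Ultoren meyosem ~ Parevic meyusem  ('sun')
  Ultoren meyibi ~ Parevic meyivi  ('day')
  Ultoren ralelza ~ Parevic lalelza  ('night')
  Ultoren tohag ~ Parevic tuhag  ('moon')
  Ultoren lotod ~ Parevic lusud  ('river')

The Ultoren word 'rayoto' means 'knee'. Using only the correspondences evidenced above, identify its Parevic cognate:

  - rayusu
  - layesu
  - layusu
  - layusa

layusu

ralelza ~ lalelza — Ultoren r corresponds to Parevic l word-initially before a back vowel.
yokozo ~ yuhuzu, meyosem ~ meyusem — Ultoren o corresponds to Parevic u after a consonant, before a consonant other than r, m, n, p, b, f, v.
lotod ~ lusud — Ultoren t corresponds to Parevic s between vowels (before a back vowel).
yokozo ~ yuhuzu — Ultoren o corresponds to Parevic u word-finally.
Applying these to Ultoren 'rayoto':
  rayoto → layoto   (r→l word-initially before a back vowel)
  layoto → layuto   (o→u after a consonant, before a consonant other than r, m, n, p, b, f, v)
  layuto → layuso   (t→s between vowels (before a back vowel))
  layuso → layusu   (o→u word-finally)
So the Parevic cognate is 'layusu'.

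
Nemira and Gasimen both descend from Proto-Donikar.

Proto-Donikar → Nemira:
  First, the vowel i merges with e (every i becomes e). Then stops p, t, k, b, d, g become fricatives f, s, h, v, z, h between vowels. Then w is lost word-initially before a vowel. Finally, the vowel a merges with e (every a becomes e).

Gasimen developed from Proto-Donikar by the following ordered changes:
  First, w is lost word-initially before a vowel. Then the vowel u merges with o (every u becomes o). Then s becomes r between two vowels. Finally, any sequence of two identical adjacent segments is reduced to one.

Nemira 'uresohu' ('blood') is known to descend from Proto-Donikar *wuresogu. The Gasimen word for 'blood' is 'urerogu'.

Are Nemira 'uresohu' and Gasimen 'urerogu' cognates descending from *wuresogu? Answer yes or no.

Derive the expected Gasimen reflex of *wuresogu:
Gasimen: *wuresogu
  wuresogu → uresogu   [glide loss]
  uresogu → oresogo   [vowel merger]
  oresogo → orerogo   [rhotacism]
  orerogo (rule 4 does not apply)
  giving Gasimen orerogo.
The regular Gasimen reflex would be 'orerogo', but the attested form is 'urerogu'. The correspondence is irregular, so they are not cognates (the Gasimen form has a different source).

no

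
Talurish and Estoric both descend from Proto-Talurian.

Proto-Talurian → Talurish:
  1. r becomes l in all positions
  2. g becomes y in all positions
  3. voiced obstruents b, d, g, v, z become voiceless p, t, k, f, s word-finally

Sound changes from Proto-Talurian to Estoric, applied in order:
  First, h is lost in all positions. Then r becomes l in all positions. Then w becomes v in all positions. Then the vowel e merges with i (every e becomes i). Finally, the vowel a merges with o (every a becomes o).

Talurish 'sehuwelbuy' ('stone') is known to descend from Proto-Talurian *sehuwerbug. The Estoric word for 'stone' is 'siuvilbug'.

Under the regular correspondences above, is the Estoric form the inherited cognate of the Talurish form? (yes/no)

yes

Derive the expected Estoric reflex of *sehuwerbug:
Estoric: start from *sehuwerbug.
  rule 1 (h-loss): sehuwerbug → seuwerbug
  rule 2 (unconditioned shift): seuwerbug → seuwelbug
  rule 3 (unconditioned shift): seuwelbug → seuvelbug
  rule 4 (vowel merger): seuvelbug → siuvilbug
  rule 5: no change — siuvilbug
  ⇒ Estoric siuvilbug
Estoric 'siuvilbug' matches the regular reflex exactly, so the pair is cognate.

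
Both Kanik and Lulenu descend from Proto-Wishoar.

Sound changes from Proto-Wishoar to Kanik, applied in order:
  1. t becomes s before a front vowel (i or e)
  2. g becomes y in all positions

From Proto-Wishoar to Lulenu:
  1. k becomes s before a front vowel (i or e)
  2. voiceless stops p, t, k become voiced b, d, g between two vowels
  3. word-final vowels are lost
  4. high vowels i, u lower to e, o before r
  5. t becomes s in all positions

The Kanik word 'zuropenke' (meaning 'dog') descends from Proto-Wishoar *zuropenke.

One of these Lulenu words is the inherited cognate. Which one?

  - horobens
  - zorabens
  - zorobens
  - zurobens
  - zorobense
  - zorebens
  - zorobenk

zorobens

Lulenu: start from *zuropenke.
  rule 1 (palatalisation): zuropenke → zuropense
  rule 2 (intervocalic voicing): zuropense → zurobense
  rule 3 (apocope): zurobense → zurobens
  rule 4 (pre-rhotic lowering): zurobens → zorobens
  rule 5: no change — zorobens
  ⇒ Lulenu zorobens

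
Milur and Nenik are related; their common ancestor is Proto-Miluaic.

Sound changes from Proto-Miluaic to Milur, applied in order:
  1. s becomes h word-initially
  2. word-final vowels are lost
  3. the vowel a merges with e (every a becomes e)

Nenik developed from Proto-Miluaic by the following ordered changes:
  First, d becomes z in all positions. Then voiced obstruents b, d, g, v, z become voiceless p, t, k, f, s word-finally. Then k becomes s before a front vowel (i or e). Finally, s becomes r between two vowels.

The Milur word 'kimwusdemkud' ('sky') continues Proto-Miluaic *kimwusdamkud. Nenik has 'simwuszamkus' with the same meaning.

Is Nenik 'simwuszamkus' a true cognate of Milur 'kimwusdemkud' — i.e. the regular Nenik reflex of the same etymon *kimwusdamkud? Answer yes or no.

Derive the expected Nenik reflex of *kimwusdamkud:
Nenik: *kimwusdamkud > kimwuszamkuz > kimwuszamkus > simwuszamkus  (by unconditioned shift, final devoicing, palatalisation)
Nenik 'simwuszamkus' matches the regular reflex exactly, so the pair is cognate.

yes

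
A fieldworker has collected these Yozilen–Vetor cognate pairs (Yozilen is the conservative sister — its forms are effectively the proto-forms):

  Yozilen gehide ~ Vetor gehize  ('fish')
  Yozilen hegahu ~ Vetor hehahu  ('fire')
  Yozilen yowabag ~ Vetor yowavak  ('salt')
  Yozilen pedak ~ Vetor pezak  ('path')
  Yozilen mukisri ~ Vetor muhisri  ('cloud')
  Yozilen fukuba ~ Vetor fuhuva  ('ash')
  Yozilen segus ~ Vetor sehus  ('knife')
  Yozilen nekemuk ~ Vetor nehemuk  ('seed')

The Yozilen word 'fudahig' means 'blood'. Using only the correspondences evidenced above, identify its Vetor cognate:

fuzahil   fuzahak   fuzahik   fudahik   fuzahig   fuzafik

pedak ~ pezak — Yozilen d corresponds to Vetor z between vowels (before a back vowel).
yowabag ~ yowavak — Yozilen g corresponds to Vetor k word-finally.
Applying these to Yozilen 'fudahig':
  fudahig → fuzahig   (d→z between vowels (before a back vowel))
  fuzahig → fuzahik   (g→k word-finally)
So the Vetor cognate is 'fuzahik'.

fuzahik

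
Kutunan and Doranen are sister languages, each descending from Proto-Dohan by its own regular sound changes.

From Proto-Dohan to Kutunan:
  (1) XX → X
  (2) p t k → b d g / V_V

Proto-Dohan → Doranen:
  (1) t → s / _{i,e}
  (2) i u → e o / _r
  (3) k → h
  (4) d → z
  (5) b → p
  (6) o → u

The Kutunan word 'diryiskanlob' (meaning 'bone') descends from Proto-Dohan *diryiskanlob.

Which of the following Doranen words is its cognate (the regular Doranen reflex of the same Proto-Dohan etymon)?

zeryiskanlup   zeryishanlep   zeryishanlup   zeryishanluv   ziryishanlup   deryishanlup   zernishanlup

Doranen: *diryiskanlob > deryiskanlob > deryishanlob > zeryishanlob > zeryishanlop > zeryishanlup  (by pre-rhotic lowering, unconditioned shift, unconditioned shift, unconditioned shift, vowel merger)
The other candidates each miss or misapply at least one Doranen change.

zeryishanlup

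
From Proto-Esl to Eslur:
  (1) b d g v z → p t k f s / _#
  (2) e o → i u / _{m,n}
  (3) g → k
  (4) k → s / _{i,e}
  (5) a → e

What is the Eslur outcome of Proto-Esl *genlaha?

Eslur: *genlaha > ginlaha > kinlaha > sinlaha > sinlehe  (by pre-nasal raising, unconditioned shift, palatalisation, vowel merger)

sinlehe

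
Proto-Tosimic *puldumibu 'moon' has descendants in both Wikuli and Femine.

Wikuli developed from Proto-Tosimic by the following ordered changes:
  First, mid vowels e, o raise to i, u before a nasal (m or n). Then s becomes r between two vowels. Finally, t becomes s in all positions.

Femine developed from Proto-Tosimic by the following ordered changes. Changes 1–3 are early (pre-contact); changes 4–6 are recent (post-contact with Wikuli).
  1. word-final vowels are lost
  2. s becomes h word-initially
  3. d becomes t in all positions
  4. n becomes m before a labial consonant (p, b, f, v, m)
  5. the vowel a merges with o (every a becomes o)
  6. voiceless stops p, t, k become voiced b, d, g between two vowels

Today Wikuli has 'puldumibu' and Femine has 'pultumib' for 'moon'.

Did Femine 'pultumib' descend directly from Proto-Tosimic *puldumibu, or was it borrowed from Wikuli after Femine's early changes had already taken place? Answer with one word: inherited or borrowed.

If inherited, *puldumibu would pass through all of Femine's changes:
Femine: start from *puldumibu.
  rule 1 (apocope): puldumibu → puldumib
  rule 2: no change — puldumib
  rule 3 (unconditioned shift): puldumib → pultumib
  rule 4: no change — pultumib
  rule 5: no change — pultumib
  rule 6: no change — pultumib
  ⇒ Femine pultumib
If borrowed from Wikuli 'puldumibu' after the early changes, it would undergo only the recent ones:
  rule 4 (nasal place assimilation): no change (puldumibu)
  rule 5 (vowel merger): no change (puldumibu)
  rule 6 (intervocalic voicing): no change (puldumibu)
  ⇒ as a loan: puldumibu
Femine 'pultumib' matches the inherited outcome exactly, so it is an inherited cognate, not a loan.

inherited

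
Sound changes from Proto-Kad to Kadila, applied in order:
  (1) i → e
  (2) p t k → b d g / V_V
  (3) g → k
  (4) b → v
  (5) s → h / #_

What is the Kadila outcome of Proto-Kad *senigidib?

Kadila: *senigidib
  senigidib → senegedeb   [vowel merger]
  senegedeb (rule 2 does not apply)
  senegedeb → senekedeb   [unconditioned shift]
  senekedeb → senekedev   [unconditioned shift]
  senekedev → henekedev   [debuccalisation]
  giving Kadila henekedev.

henekedev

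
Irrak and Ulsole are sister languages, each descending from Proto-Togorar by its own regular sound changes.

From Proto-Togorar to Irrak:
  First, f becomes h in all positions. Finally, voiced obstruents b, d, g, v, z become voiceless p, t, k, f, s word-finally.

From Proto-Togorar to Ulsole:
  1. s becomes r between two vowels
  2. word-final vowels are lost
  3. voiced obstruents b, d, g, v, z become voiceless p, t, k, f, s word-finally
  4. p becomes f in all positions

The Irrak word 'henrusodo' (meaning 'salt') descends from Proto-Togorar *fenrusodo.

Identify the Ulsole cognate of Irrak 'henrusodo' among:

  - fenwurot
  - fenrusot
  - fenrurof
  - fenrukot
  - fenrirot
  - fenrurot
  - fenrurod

Ulsole: *fenrusodo > fenrurodo > fenrurod > fenrurot  (by rhotacism, apocope, final devoicing)
The other candidates each miss or misapply at least one Ulsole change.

fenrurot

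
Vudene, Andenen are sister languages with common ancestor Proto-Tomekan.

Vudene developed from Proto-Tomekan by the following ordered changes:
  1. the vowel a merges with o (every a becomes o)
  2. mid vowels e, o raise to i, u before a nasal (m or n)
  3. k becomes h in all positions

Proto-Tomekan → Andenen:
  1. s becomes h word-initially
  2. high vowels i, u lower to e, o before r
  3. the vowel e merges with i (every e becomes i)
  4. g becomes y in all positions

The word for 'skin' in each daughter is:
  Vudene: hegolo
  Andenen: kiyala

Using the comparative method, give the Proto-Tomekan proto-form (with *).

Position 6: Vudene has o, Andenen has a. Andenen preserves a here (none of its changes turn any other segment into a), so the proto-segment is *a.
Position 4: Vudene has o, Andenen has a. Andenen preserves a here (none of its changes turn any other segment into a), so the proto-segment is *a.
Position 1: Vudene has h, Andenen has k. Andenen preserves k here (none of its changes turn any other segment into k), so the proto-segment is *k.
Continuing position by position gives *kegala; check it forward:
Vudene: *kegala > kegolo > hegolo  (by vowel merger, unconditioned shift)
Andenen: start from *kegala.
  rule 1: no change — kegala
  rule 2: no change — kegala
  rule 3 (vowel merger): kegala → kigala
  rule 4 (unconditioned shift): kigala → kiyala
  ⇒ Andenen kiyala
No other proto-form is consistent with every reflex, so the reconstruction is *kegala.

*kegala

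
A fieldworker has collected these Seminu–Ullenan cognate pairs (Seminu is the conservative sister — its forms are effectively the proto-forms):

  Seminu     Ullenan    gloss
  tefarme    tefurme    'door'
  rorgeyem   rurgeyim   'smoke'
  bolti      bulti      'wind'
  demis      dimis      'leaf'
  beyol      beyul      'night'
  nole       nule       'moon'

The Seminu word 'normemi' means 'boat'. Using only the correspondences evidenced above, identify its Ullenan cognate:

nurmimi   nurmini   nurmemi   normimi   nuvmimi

nurmimi

rorgeyem ~ rurgeyim — Seminu o corresponds to Ullenan u after a consonant, before r.
rorgeyem ~ rurgeyim, demis ~ dimis — Seminu e corresponds to Ullenan i after a consonant, before a nasal.
Applying these to Seminu 'normemi':
  normemi → nurmemi   (o→u after a consonant, before r)
  nurmemi → nurmimi   (e→i after a consonant, before a nasal)
So the Ullenan cognate is 'nurmimi'.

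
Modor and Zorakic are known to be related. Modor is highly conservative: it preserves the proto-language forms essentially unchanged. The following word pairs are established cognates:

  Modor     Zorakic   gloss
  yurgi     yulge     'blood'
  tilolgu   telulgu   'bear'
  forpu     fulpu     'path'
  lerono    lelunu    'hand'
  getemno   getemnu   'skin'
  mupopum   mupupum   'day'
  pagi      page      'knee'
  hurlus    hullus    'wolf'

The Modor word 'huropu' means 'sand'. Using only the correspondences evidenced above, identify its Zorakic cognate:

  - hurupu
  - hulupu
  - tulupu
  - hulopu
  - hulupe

hulupu

lerono ~ lelunu — Modor r corresponds to Zorakic l between vowels (before a back vowel).
mupopum ~ mupupum — Modor o corresponds to Zorakic u after a consonant, before a labial obstruent.
Applying these to Modor 'huropu':
  huropu → hulopu   (r→l between vowels (before a back vowel))
  hulopu → hulupu   (o→u after a consonant, before a labial obstruent)
So the Zorakic cognate is 'hulupu'.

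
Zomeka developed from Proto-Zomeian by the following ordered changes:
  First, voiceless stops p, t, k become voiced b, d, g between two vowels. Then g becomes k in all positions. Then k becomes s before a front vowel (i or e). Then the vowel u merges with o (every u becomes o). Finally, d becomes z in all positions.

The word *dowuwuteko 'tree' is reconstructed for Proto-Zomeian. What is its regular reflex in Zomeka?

Zomeka: *dowuwuteko > dowuwudego > dowuwudeko > dowowodeko > zowowozeko  (by intervocalic voicing, unconditioned shift, vowel merger, unconditioned shift)

zowowozeko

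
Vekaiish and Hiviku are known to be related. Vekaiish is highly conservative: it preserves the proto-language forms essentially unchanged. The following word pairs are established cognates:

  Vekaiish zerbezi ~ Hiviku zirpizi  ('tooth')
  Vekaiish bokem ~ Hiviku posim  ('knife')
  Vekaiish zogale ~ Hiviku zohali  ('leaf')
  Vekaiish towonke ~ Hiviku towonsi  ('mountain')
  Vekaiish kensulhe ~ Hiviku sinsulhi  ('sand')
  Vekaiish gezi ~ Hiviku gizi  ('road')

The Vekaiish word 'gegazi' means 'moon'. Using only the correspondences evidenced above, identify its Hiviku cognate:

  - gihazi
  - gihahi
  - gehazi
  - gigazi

gihazi

zerbezi ~ zirpizi, gezi ~ gizi — Vekaiish e corresponds to Hiviku i after a consonant, before a consonant other than r, m, n, p, b, f, v.
zogale ~ zohali — Vekaiish g corresponds to Hiviku h between vowels (before a back vowel).
Applying these to Vekaiish 'gegazi':
  gegazi → gigazi   (e→i after a consonant, before a consonant other than r, m, n, p, b, f, v)
  gigazi → gihazi   (g→h between vowels (before a back vowel))
So the Hiviku cognate is 'gihazi'.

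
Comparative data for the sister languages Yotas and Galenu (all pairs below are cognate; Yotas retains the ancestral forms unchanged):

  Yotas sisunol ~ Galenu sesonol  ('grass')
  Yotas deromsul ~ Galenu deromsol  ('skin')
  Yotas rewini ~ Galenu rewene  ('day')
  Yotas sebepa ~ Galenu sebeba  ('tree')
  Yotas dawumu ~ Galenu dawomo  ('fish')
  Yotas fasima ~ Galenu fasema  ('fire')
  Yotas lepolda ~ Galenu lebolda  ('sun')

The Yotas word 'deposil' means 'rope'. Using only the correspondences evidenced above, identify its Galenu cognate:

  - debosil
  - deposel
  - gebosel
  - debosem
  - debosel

debosel

lepolda ~ lebolda — Yotas p corresponds to Galenu b between vowels (before a back vowel).
sisunol ~ sesonol — Yotas i corresponds to Galenu e after a consonant, before a consonant other than r, m, n, p, b, f, v.
Applying these to Yotas 'deposil':
  deposil → debosil   (p→b between vowels (before a back vowel))
  debosil → debosel   (i→e after a consonant, before a consonant other than r, m, n, p, b, f, v)
So the Galenu cognate is 'debosel'.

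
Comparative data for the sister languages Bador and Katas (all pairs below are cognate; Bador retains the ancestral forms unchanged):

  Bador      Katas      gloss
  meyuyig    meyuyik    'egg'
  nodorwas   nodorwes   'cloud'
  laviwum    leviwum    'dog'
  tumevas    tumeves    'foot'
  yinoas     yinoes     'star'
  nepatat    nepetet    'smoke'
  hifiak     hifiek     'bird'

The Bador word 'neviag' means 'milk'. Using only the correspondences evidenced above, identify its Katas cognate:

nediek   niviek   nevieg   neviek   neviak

neviek

yinoas ~ yinoes, hifiak ~ hifiek — Bador a corresponds to Katas e after a vowel, before a consonant other than r, m, n, p, b, f, v.
meyuyig ~ meyuyik — Bador g corresponds to Katas k word-finally.
Applying these to Bador 'neviag':
  neviag → nevieg   (a→e after a vowel, before a consonant other than r, m, n, p, b, f, v)
  nevieg → neviek   (g→k word-finally)
So the Katas cognate is 'neviek'.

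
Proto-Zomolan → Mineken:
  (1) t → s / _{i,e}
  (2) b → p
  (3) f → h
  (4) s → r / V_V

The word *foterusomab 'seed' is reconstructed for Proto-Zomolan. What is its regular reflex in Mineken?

horeruromap

Mineken: start from *foterusomab.
  rule 1 (palatalisation): foterusomab → foserusomab
  rule 2 (unconditioned shift): foserusomab → foserusomap
  rule 3 (unconditioned shift): foserusomap → hoserusomap
  rule 4 (rhotacism): hoserusomap → horeruromap
  ⇒ Mineken horeruromap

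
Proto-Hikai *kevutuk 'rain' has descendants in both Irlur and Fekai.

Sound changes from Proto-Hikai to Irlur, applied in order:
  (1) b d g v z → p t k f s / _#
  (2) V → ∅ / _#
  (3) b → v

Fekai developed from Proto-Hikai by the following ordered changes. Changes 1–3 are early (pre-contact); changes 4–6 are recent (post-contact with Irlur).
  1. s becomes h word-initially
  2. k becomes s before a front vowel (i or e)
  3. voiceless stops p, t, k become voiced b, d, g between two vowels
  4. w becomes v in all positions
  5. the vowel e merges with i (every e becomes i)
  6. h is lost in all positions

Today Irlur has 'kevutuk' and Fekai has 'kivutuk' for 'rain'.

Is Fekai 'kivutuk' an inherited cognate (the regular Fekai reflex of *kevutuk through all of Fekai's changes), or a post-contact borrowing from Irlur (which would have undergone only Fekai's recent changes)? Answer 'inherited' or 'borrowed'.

borrowed

If inherited, *kevutuk would pass through all of Fekai's changes:
Fekai: *kevutuk > sevutuk > sevuduk > sivuduk  (by palatalisation, intervocalic voicing, vowel merger)
If borrowed from Irlur 'kevutuk' after the early changes, it would undergo only the recent ones:
  rule 4 (unconditioned shift): no change (kevutuk)
  rule 5 (vowel merger): kevutuk → kivutuk
  rule 6 (h-loss): no change (kivutuk)
  ⇒ as a loan: kivutuk
Fekai 'kivutuk' matches the loan outcome 'kivutuk', not the inherited 'sivuduk' — it skipped the early Fekai changes, so it was borrowed from Irlur.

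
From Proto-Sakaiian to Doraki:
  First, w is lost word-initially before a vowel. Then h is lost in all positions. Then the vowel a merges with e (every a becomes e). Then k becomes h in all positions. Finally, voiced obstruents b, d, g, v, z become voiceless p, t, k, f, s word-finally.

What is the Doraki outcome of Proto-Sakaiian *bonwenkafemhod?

bonwenhefemot

Doraki: *bonwenkafemhod > bonwenkafemod > bonwenkefemod > bonwenhefemod > bonwenhefemot  (by h-loss, vowel merger, unconditioned shift, final devoicing)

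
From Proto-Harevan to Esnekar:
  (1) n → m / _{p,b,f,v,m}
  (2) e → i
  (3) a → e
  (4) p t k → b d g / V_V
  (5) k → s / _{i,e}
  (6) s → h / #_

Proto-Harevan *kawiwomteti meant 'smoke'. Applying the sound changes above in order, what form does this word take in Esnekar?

Esnekar: start from *kawiwomteti.
  rule 1: no change — kawiwomteti
  rule 2 (vowel merger): kawiwomteti → kawiwomtiti
  rule 3 (vowel merger): kawiwomtiti → kewiwomtiti
  rule 4 (intervocalic voicing): kewiwomtiti → kewiwomtidi
  rule 5 (palatalisation): kewiwomtidi → sewiwomtidi
  rule 6 (debuccalisation): sewiwomtidi → hewiwomtidi
  ⇒ Esnekar hewiwomtidi

hewiwomtidi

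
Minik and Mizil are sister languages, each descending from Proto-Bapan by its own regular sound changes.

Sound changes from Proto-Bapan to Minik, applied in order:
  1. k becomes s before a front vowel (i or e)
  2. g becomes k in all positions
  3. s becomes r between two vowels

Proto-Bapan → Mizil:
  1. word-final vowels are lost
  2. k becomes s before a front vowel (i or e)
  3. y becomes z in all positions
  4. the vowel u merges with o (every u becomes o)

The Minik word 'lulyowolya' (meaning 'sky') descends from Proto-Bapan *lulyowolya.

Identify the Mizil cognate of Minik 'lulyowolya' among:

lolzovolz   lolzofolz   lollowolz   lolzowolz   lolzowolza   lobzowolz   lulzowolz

lolzowolz

Mizil: *lulyowolya > lulyowoly > lulzowolz > lolzowolz  (by apocope, unconditioned shift, vowel merger)
Only 'lolzowolz' matches the regular Mizil development of *lulyowolya.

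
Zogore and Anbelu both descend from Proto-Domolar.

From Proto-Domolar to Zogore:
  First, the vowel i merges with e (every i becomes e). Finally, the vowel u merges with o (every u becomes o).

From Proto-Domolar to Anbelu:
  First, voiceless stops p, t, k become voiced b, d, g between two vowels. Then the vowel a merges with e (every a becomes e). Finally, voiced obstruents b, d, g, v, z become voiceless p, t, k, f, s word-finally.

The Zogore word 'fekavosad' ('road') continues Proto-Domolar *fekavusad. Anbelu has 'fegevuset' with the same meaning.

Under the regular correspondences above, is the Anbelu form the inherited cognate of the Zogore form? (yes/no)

Derive the expected Anbelu reflex of *fekavusad:
Anbelu: *fekavusad > fegavusad > fegevused > fegevuset  (by intervocalic voicing, vowel merger, final devoicing)
Anbelu 'fegevuset' matches the regular reflex exactly, so the pair is cognate.

yes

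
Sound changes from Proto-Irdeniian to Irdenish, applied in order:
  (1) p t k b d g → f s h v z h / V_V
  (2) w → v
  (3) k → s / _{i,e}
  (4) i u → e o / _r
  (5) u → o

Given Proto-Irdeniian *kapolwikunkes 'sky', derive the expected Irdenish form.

Irdenish: *kapolwikunkes > kafolwihunkes > kafolvihunkes > kafolvihunses > kafolvihonses  (by intervocalic lenition, unconditioned shift, palatalisation, vowel merger)

kafolvihonses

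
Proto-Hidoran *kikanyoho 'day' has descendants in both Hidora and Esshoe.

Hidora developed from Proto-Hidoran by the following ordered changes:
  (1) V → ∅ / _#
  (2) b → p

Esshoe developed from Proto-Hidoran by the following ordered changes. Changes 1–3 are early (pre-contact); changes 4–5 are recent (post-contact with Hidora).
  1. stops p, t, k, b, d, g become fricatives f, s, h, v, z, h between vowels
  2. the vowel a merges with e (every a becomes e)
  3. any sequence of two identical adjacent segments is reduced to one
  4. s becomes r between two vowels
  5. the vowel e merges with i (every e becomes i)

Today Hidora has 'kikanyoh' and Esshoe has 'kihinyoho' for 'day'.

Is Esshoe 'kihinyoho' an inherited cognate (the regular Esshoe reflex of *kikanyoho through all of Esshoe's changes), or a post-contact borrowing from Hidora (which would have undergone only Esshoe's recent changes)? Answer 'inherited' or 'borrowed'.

If inherited, *kikanyoho would pass through all of Esshoe's changes:
Esshoe: *kikanyoho > kihanyoho > kihenyoho > kihinyoho  (by intervocalic lenition, vowel merger, vowel merger)
If borrowed from Hidora 'kikanyoh' after the early changes, it would undergo only the recent ones:
  rule 4 (rhotacism): no change (kikanyoh)
  rule 5 (vowel merger): no change (kikanyoh)
  ⇒ as a loan: kikanyoh
Esshoe 'kihinyoho' matches the inherited outcome exactly, so it is an inherited cognate, not a loan.

inherited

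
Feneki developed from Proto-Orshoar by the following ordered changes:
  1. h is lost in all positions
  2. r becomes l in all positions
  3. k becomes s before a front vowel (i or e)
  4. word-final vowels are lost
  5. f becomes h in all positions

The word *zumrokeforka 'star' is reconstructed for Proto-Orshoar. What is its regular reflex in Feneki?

zumloseholk

Feneki: *zumrokeforka > zumlokefolka > zumlosefolka > zumlosefolk > zumloseholk  (by unconditioned shift, palatalisation, apocope, unconditioned shift)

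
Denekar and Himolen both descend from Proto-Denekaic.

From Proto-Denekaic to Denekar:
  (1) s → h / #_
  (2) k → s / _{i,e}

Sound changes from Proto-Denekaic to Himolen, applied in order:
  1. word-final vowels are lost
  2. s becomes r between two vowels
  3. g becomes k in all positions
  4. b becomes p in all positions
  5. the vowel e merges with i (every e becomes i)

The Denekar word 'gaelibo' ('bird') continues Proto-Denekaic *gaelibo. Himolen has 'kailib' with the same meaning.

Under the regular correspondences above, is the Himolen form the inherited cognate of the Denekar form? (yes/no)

Derive the expected Himolen reflex of *gaelibo:
Himolen: *gaelibo
  gaelibo → gaelib   [apocope]
  gaelib (rule 2 does not apply)
  gaelib → kaelib   [unconditioned shift]
  kaelib → kaelip   [unconditioned shift]
  kaelip → kailip   [vowel merger]
  giving Himolen kailip.
The regular Himolen reflex would be 'kailip', but the attested form is 'kailib'. The correspondence is irregular, so they are not cognates (the Himolen form has a different source).

no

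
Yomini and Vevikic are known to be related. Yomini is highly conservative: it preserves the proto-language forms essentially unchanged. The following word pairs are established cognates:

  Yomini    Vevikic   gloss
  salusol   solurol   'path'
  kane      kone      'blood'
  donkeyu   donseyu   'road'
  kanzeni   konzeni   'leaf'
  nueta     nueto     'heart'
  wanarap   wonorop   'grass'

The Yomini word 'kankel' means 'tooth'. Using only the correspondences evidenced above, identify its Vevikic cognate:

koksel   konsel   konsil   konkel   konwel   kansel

kane ~ kone, kanzeni ~ konzeni — Yomini a corresponds to Vevikic o after a consonant, before a nasal.
donkeyu ~ donseyu — Yomini k corresponds to Vevikic s after a consonant, before a front vowel.
Applying these to Yomini 'kankel':
  kankel → konkel   (a→o after a consonant, before a nasal)
  konkel → konsel   (k→s after a consonant, before a front vowel)
So the Vevikic cognate is 'konsel'.

konsel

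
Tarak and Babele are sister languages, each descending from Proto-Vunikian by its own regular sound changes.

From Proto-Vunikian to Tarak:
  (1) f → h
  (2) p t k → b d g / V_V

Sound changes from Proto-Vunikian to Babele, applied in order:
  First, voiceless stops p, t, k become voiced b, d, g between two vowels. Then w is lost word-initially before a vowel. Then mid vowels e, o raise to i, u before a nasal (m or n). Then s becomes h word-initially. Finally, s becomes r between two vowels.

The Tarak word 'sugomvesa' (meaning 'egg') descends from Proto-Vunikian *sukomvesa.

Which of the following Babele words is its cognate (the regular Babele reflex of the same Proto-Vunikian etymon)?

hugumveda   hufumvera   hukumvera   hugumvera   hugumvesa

Babele: *sukomvesa > sugomvesa > sugumvesa > hugumvesa > hugumvera  (by intervocalic voicing, pre-nasal raising, debuccalisation, rhotacism)
Only 'hugumvera' matches the regular Babele development of *sukomvesa.

hugumvera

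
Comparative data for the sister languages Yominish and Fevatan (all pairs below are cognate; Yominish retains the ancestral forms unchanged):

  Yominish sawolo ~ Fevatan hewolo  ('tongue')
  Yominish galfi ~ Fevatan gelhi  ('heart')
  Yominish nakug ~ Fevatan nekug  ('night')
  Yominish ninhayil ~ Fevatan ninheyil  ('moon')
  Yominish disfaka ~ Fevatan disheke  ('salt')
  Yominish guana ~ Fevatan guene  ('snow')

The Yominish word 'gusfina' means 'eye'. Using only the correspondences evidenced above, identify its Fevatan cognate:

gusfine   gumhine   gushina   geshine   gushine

gushine

galfi ~ gelhi — Yominish f corresponds to Fevatan h after a consonant, before a front vowel.
disfaka ~ disheke, guana ~ guene — Yominish a corresponds to Fevatan e word-finally.
Applying these to Yominish 'gusfina':
  gusfina → gushina   (f→h after a consonant, before a front vowel)
  gushina → gushine   (a→e word-finally)
So the Fevatan cognate is 'gushine'.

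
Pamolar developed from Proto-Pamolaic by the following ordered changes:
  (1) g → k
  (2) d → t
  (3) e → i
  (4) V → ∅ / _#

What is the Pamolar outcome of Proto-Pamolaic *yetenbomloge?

Pamolar: *yetenbomloge
  yetenbomloge → yetenbomloke   [unconditioned shift]
  yetenbomloke (rule 2 does not apply)
  yetenbomloke → yitinbomloki   [vowel merger]
  yitinbomloki → yitinbomlok   [apocope]
  giving Pamolar yitinbomlok.

yitinbomlok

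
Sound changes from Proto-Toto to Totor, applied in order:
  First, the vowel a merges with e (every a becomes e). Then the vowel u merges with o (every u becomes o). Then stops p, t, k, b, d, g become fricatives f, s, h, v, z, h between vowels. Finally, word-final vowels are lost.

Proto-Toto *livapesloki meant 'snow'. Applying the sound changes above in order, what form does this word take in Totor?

Totor: *livapesloki > livepesloki > livefeslohi > livefesloh  (by vowel merger, intervocalic lenition, apocope)

livefesloh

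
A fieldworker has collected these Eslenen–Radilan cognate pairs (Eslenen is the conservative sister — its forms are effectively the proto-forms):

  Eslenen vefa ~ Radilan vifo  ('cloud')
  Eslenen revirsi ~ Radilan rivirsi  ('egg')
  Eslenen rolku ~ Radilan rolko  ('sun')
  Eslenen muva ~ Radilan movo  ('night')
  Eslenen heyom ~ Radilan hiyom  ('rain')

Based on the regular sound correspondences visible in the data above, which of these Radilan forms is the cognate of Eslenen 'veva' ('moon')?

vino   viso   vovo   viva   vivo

vivo

revirsi ~ rivirsi — Eslenen e corresponds to Radilan i after a consonant, before a labial obstruent.
vefa ~ vifo, muva ~ movo — Eslenen a corresponds to Radilan o word-finally.
Applying these to Eslenen 'veva':
  veva → viva   (e→i after a consonant, before a labial obstruent)
  viva → vivo   (a→o word-finally)
So the Radilan cognate is 'vivo'.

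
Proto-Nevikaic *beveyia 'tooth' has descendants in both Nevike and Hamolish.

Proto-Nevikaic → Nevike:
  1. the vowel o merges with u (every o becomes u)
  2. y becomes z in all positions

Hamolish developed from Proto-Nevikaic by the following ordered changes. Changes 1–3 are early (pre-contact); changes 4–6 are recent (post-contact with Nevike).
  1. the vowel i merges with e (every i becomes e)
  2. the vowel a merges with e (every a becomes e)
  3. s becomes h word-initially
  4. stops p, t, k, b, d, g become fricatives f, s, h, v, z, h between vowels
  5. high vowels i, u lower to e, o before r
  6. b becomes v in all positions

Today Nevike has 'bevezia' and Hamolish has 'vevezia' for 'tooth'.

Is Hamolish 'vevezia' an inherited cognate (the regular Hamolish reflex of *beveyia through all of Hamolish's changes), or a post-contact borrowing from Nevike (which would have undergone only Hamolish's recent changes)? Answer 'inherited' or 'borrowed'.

If inherited, *beveyia would pass through all of Hamolish's changes:
Hamolish: *beveyia
  beveyia → beveyea   [vowel merger]
  beveyea → beveyee   [vowel merger]
  beveyee (rule 3 does not apply)
  beveyee (rule 4 does not apply)
  beveyee (rule 5 does not apply)
  beveyee → veveyee   [unconditioned shift]
  giving Hamolish veveyee.
If borrowed from Nevike 'bevezia' after the early changes, it would undergo only the recent ones:
  rule 4 (intervocalic lenition): no change (bevezia)
  rule 5 (pre-rhotic lowering): no change (bevezia)
  rule 6 (unconditioned shift): bevezia → vevezia
  ⇒ as a loan: vevezia
Hamolish 'vevezia' matches the loan outcome 'vevezia', not the inherited 'veveyee' — it skipped the early Hamolish changes, so it was borrowed from Nevike.

borrowed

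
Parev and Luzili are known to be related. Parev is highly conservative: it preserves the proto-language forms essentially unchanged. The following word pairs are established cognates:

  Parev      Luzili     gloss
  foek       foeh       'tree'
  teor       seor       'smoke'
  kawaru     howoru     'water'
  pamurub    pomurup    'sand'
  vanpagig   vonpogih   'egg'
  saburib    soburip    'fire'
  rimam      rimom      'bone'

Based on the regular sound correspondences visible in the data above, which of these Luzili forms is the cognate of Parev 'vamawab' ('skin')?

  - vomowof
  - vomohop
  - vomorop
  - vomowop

pamurub ~ pomurup, rimam ~ rimom — Parev a corresponds to Luzili o after a consonant, before a nasal.
kawaru ~ howoru, vanpagig ~ vonpogih — Parev a corresponds to Luzili o after a consonant, before a consonant other than r, m, n, p, b, f, v.
saburib ~ soburip — Parev a corresponds to Luzili o after a consonant, before a labial obstruent.
pamurub ~ pomurup, saburib ~ soburip — Parev b corresponds to Luzili p word-finally.
Applying these to Parev 'vamawab':
  vamawab → vomawab   (a→o after a consonant, before a nasal)
  vomawab → vomowab   (a→o after a consonant, before a consonant other than r, m, n, p, b, f, v)
  vomowab → vomowob   (a→o after a consonant, before a labial obstruent)
  vomowob → vomowop   (b→p word-finally)
So the Luzili cognate is 'vomowop'.

vomowop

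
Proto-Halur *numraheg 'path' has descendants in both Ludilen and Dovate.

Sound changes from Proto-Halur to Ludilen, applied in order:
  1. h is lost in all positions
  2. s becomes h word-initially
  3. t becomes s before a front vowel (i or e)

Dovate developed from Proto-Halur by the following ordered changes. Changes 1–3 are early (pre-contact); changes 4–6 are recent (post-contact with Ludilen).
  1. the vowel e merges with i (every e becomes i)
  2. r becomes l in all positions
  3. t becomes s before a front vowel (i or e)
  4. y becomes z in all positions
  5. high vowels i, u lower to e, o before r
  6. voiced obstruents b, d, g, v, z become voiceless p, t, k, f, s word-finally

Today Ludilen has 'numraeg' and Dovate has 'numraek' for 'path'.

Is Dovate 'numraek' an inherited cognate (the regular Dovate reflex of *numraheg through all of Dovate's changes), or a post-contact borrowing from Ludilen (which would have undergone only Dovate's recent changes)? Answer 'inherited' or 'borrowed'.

If inherited, *numraheg would pass through all of Dovate's changes:
Dovate: *numraheg > numrahig > numlahig > numlahik  (by vowel merger, unconditioned shift, final devoicing)
If borrowed from Ludilen 'numraeg' after the early changes, it would undergo only the recent ones:
  rule 4 (unconditioned shift): no change (numraeg)
  rule 5 (pre-rhotic lowering): no change (numraeg)
  rule 6 (final devoicing): numraeg → numraek
  ⇒ as a loan: numraek
Dovate 'numraek' matches the loan outcome 'numraek', not the inherited 'numlahik' — it skipped the early Dovate changes, so it was borrowed from Ludilen.

borrowed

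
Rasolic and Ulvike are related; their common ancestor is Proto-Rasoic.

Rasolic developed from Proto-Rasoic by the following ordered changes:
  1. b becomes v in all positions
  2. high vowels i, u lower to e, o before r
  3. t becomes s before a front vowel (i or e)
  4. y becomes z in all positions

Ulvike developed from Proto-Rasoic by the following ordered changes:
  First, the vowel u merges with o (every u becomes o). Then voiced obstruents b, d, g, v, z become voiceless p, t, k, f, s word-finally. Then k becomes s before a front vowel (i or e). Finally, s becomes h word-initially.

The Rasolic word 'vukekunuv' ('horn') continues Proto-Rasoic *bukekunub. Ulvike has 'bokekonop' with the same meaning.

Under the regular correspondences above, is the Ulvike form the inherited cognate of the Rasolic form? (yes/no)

no

Derive the expected Ulvike reflex of *bukekunub:
Ulvike: start from *bukekunub.
  rule 1 (vowel merger): bukekunub → bokekonob
  rule 2 (final devoicing): bokekonob → bokekonop
  rule 3 (palatalisation): bokekonop → bosekonop
  rule 4: no change — bosekonop
  ⇒ Ulvike bosekonop
The regular Ulvike reflex would be 'bosekonop', but the attested form is 'bokekonop'. The correspondence is irregular, so they are not cognates (the Ulvike form has a different source).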